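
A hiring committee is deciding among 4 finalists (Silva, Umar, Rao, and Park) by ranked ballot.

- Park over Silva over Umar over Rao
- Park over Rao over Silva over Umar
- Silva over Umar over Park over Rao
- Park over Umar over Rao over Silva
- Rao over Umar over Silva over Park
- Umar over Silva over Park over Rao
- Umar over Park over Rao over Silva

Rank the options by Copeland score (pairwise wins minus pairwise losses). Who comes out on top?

Umar

Pairwise results:
  Silva vs Umar: Umar wins 4–3.
  Silva vs Rao: Rao wins 4–3.
  Silva vs Park: Park wins 4–3.
  Umar vs Rao: Umar wins 5–2.
  Umar vs Park: Umar wins 4–3.
  Rao vs Park: Park wins 6–1.
Copeland scores (wins − losses):
  Silva: 0 − 3 = -3
  Umar: 3 − 0 = 3
  Rao: 1 − 2 = -1
  Park: 2 − 1 = 1
Umar has the best Copeland score.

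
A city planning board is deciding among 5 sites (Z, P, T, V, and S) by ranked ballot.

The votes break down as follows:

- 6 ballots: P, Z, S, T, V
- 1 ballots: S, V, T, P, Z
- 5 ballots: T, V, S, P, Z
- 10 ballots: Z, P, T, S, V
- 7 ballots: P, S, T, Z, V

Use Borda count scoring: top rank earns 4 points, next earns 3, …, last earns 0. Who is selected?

Borda scores:
  Z: 6·3 + 0 + 5·0 + 10·4 + 7·1 = 65
  P: 6·4 + 1 + 5·1 + 10·3 + 7·4 = 88
  T: 6·1 + 2 + 5·4 + 10·2 + 7·2 = 62
  V: 6·0 + 3 + 5·3 + 10·0 + 7·0 = 18
  S: 6·2 + 4 + 5·2 + 10·1 + 7·3 = 57
P has the highest total.

P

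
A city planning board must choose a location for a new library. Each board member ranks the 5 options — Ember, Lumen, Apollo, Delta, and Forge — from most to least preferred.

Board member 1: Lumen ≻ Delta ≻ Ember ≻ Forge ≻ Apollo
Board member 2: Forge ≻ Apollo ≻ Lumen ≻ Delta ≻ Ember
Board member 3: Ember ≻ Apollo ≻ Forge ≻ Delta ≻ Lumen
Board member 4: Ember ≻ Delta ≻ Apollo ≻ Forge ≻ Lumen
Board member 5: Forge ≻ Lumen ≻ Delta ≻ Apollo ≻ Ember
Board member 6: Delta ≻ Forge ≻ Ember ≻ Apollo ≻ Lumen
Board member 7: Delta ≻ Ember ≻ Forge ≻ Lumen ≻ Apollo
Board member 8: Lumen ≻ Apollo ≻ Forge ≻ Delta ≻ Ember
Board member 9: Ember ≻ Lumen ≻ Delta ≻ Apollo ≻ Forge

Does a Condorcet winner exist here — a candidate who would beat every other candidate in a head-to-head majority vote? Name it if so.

Head-to-head results (9 voters total):
Ember vs Lumen: Ember wins 5–4.
Ember vs Apollo: Ember wins 6–3.
Ember vs Delta: Delta wins 6–3.
Ember vs Forge: Ember wins 5–4.
Lumen vs Apollo: Lumen wins 5–4.
Lumen vs Delta: Lumen wins 5–4.
Lumen vs Forge: Forge wins 6–3.
Apollo vs Delta: Delta wins 6–3.
Apollo vs Forge: Forge wins 5–4.
Delta vs Forge: Delta wins 5–4.
No candidate beats all others: Ember beats Lumen beats Delta beats Ember, a majority cycle.

None — there is no Condorcet winner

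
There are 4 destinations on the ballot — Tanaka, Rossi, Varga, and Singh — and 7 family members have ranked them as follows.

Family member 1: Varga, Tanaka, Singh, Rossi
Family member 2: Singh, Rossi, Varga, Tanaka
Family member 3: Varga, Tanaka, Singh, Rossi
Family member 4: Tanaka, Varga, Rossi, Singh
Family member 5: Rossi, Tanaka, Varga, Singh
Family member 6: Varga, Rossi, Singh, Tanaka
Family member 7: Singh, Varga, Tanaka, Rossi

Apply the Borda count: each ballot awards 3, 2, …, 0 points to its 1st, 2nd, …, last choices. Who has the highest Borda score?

Varga

Borda scores:
  Tanaka: 2 + 0 + 2 + 3 + 2 + 0 + 1 = 10
  Rossi: 0 + 2 + 0 + 1 + 3 + 2 + 0 = 8
  Varga: 3 + 1 + 3 + 2 + 1 + 3 + 2 = 15
  Singh: 1 + 3 + 1 + 0 + 0 + 1 + 3 = 9
Varga has the highest total.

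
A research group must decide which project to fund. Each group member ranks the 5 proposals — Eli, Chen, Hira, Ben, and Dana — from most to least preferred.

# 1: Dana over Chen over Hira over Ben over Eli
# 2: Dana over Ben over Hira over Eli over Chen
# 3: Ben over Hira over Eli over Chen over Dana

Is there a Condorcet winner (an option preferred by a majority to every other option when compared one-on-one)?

Head-to-head results (3 voters total):
Eli vs Chen: Eli wins 2–1.
Eli vs Hira: Hira wins 3–0.
Eli vs Ben: Ben wins 3–0.
Eli vs Dana: Dana wins 2–1.
Chen vs Hira: Hira wins 2–1.
Chen vs Ben: Ben wins 2–1.
Chen vs Dana: Dana wins 2–1.
Hira vs Ben: Ben wins 2–1.
Hira vs Dana: Dana wins 2–1.
Ben vs Dana: Dana wins 2–1.
Dana beats each rival — Eli (2–1), Chen (2–1), Hira (2–1), Ben (2–1) — so Dana is the Condorcet winner.

Yes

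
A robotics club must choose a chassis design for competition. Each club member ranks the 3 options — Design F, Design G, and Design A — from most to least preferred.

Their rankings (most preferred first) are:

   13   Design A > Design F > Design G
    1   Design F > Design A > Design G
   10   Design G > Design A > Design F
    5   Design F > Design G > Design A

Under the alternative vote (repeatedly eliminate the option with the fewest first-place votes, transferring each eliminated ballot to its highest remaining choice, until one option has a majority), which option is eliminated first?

Design F

Round 1: Design A 13, Design G 10, Design F 6. Design F has the fewest and is eliminated.
Round 2: Design G 15, Design A 14. Design G has a majority.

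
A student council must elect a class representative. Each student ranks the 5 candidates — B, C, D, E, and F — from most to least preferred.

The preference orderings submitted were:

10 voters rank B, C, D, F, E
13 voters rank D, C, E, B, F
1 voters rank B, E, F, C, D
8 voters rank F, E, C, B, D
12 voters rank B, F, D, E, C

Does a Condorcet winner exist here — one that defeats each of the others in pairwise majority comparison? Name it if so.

Head-to-head results (44 voters total):
B vs C: B wins 23–21.
B vs D: B wins 31–13.
B vs E: B wins 23–21.
B vs F: B wins 36–8.
C vs D: D wins 25–19.
C vs E: C wins 23–21.
C vs F: C wins 23–21.
D vs E: D wins 35–9.
D vs F: D wins 23–21.
E vs F: F wins 30–14.
B beats each rival — C (23–21), D (31–13), E (23–21), F (36–8) — so B is the Condorcet winner.

B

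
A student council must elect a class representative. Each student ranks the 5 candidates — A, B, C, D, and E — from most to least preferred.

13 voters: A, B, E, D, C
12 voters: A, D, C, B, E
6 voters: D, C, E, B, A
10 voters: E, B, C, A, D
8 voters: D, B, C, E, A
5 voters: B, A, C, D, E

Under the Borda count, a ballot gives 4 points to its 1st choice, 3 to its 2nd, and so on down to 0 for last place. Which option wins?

B

Borda scores:
  A: 13·4 + 12·4 + 6·0 + 10·1 + 8·0 + 5·3 = 125
  B: 13·3 + 12·1 + 6·1 + 10·3 + 8·3 + 5·4 = 131
  C: 13·0 + 12·2 + 6·3 + 10·2 + 8·2 + 5·2 = 88
  D: 13·1 + 12·3 + 6·4 + 10·0 + 8·4 + 5·1 = 110
  E: 13·2 + 12·0 + 6·2 + 10·4 + 8·1 + 5·0 = 86
B has the highest total.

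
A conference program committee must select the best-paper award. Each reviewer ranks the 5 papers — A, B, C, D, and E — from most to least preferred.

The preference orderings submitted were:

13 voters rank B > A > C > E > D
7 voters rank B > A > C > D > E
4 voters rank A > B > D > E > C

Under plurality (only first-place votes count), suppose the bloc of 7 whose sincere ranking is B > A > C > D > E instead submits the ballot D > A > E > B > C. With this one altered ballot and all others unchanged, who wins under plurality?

B

First-place totals with the altered ballot: A 4, B 13, C 0, D 7, E 0.
The winner is unchanged: still B.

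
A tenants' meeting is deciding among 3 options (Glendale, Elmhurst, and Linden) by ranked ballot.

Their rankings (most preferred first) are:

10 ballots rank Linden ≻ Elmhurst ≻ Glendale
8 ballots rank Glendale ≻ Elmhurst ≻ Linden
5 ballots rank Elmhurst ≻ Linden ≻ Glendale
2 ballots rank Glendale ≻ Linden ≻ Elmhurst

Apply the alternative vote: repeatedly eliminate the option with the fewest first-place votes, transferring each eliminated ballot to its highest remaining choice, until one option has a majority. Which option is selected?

Round 1: Glendale 10, Linden 10, Elmhurst 5. Elmhurst has the fewest and is eliminated.
Round 2: Linden 15, Glendale 10. Linden has a majority.

Linden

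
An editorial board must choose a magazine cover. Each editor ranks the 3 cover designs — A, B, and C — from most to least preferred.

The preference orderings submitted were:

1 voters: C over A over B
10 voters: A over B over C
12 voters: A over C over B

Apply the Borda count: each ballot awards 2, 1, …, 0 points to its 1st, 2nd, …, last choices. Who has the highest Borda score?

Borda scores:
  A: 1 + 10·2 + 12·2 = 45
  B: 0 + 10·1 + 12·0 = 10
  C: 2 + 10·0 + 12·1 = 14
A has the highest total.

A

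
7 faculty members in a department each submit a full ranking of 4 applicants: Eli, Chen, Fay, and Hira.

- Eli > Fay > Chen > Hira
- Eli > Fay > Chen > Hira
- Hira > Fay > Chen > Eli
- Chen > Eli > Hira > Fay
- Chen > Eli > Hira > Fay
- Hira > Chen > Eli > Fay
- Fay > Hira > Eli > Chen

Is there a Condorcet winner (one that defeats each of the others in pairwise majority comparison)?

Head-to-head results (7 voters total):
Eli vs Chen: Chen wins 4–3.
Eli vs Fay: Eli wins 5–2.
Eli vs Hira: Eli wins 4–3.
Chen vs Fay: Fay wins 4–3.
Chen vs Hira: Chen wins 4–3.
Fay vs Hira: Hira wins 4–3.
No candidate beats all others: Eli beats Fay beats Chen beats Eli, a majority cycle.

No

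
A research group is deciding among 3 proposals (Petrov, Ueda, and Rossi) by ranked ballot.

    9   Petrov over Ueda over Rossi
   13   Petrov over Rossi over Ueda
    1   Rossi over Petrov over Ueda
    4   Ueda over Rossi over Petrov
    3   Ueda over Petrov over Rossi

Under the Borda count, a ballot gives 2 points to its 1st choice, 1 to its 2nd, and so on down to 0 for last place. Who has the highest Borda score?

Petrov

Borda scores:
  Petrov: 9·2 + 13·2 + 1 + 4·0 + 3·1 = 48
  Ueda: 9·1 + 13·0 + 0 + 4·2 + 3·2 = 23
  Rossi: 9·0 + 13·1 + 2 + 4·1 + 3·0 = 19
Petrov has the highest total.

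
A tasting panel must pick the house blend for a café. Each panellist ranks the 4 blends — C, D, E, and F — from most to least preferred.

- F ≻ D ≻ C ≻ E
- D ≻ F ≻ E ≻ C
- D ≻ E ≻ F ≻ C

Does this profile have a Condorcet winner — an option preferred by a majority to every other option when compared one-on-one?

Head-to-head results (3 voters total):
C vs D: D wins 3–0.
C vs E: E wins 2–1.
C vs F: F wins 3–0.
D vs E: D wins 3–0.
D vs F: D wins 2–1.
E vs F: F wins 2–1.
D beats each rival — C (3–0), E (3–0), F (2–1) — so D is the Condorcet winner.

Yes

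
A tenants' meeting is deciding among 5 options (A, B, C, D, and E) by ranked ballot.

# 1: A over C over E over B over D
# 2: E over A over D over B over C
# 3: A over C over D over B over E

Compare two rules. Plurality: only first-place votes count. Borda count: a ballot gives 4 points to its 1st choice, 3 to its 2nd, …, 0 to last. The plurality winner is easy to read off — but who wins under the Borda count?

Plurality first-place counts: A 2, B 0, C 0, D 0, E 1 → A.
Borda totals: A 11, B 3, C 6, D 4, E 6 → A.

A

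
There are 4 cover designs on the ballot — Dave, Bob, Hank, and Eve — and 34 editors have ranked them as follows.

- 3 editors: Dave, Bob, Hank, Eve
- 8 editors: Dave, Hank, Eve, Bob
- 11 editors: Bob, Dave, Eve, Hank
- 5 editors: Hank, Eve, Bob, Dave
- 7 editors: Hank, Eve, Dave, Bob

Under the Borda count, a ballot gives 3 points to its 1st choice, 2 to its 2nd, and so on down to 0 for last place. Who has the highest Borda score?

Borda scores:
  Dave: 3·3 + 8·3 + 11·2 + 5·0 + 7·1 = 62
  Bob: 3·2 + 8·0 + 11·3 + 5·1 + 7·0 = 44
  Hank: 3·1 + 8·2 + 11·0 + 5·3 + 7·3 = 55
  Eve: 3·0 + 8·1 + 11·1 + 5·2 + 7·2 = 43
Dave has the highest total.

Dave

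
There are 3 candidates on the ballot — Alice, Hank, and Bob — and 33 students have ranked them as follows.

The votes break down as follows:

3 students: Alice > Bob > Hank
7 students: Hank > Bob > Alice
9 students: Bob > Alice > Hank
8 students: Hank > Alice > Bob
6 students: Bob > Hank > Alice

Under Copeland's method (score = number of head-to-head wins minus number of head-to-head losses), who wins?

Pairwise results:
  Alice vs Hank: Hank wins 21–12.
  Alice vs Bob: Bob wins 22–11.
  Hank vs Bob: Bob wins 18–15.
Copeland scores (wins − losses):
  Alice: 0 − 2 = -2
  Hank: 1 − 1 = 0
  Bob: 2 − 0 = 2
Bob has the best Copeland score.

Bob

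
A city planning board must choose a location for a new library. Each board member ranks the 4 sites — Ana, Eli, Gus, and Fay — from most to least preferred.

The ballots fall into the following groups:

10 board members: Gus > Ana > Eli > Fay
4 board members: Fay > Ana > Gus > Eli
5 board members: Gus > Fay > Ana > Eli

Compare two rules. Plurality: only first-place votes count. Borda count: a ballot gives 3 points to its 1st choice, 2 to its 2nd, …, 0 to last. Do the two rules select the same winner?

Plurality first-place counts: Ana 0, Eli 0, Gus 15, Fay 4 → Gus.
Borda totals: Ana 33, Eli 10, Gus 49, Fay 22 → Gus.
The two rules agree on Gus.

Yes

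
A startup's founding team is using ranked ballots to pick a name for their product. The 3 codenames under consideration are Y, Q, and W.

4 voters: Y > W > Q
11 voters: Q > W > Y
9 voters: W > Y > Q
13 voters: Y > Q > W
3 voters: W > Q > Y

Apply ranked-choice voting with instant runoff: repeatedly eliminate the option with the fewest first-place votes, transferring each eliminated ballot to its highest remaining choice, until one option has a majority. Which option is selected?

W

Round 1: Y 17, W 12, Q 11. Q has the fewest and is eliminated.
Round 2: W 23, Y 17. W has a majority.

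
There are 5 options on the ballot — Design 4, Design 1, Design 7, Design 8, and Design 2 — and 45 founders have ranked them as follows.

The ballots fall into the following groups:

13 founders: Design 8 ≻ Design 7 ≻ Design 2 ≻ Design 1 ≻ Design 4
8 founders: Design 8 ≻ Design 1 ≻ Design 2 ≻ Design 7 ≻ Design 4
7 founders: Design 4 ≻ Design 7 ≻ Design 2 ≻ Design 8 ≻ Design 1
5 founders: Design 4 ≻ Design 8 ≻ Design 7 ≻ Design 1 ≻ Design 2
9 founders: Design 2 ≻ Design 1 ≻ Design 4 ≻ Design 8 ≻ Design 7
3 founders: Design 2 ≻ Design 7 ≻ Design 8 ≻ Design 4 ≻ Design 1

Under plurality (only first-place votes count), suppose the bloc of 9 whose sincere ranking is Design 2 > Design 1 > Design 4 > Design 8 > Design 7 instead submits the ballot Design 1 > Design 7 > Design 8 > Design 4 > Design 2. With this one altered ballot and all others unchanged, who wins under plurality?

First-place totals with the altered ballot: Design 4 12, Design 1 9, Design 7 0, Design 8 21, Design 2 3.
The winner is unchanged: still Design 8.

Design 8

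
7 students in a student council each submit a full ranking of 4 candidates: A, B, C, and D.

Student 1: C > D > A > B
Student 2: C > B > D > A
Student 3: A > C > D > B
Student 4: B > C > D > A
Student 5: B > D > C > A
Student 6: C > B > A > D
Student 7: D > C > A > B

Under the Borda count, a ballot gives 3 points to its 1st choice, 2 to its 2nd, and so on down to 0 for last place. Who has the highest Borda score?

C

Borda scores:
  A: 1 + 0 + 3 + 0 + 0 + 1 + 1 = 6
  B: 0 + 2 + 0 + 3 + 3 + 2 + 0 = 10
  C: 3 + 3 + 2 + 2 + 1 + 3 + 2 = 16
  D: 2 + 1 + 1 + 1 + 2 + 0 + 3 = 10
C has the highest total.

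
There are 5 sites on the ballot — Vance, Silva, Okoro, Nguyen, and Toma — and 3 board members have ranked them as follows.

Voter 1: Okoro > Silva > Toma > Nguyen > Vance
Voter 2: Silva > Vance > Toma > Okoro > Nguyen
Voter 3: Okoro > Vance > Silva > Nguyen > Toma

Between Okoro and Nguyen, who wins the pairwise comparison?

Ballots ranking Okoro above Nguyen: 3.
Ballots ranking Nguyen above Okoro: 0.
Okoro wins the head-to-head, 3–0.

Okoro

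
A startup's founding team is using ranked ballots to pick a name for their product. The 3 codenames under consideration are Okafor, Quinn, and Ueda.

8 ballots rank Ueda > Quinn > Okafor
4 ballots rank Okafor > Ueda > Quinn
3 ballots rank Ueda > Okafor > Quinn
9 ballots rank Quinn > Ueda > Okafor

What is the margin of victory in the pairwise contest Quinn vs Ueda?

6

Ballots ranking Quinn above Ueda: 9.
Ballots ranking Ueda above Quinn: 8+4+3 = 15.
Ueda wins 15–9, a margin of 6.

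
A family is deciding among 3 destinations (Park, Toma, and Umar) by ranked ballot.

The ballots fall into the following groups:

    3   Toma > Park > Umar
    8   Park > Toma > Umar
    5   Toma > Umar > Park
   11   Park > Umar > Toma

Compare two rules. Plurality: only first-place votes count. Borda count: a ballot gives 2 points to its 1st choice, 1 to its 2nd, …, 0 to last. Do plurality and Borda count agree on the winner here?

Plurality first-place counts: Park 19, Toma 8, Umar 0 → Park.
Borda totals: Park 41, Toma 24, Umar 16 → Park.
The two rules agree on Park.

Yes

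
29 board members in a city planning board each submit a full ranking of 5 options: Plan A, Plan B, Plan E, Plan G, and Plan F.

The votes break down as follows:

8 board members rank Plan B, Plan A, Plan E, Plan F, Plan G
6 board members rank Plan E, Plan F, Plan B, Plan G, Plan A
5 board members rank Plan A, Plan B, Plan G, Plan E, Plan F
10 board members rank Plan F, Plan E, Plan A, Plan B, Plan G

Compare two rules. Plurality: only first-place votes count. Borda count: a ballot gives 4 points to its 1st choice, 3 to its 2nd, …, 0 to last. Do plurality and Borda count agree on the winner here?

Plurality first-place counts: Plan A 5, Plan B 8, Plan E 6, Plan G 0, Plan F 10 → Plan F.
Borda totals: Plan A 64, Plan B 69, Plan E 75, Plan G 16, Plan F 66 → Plan E.
The two rules disagree: plurality picks Plan F, Borda picks Plan E.

No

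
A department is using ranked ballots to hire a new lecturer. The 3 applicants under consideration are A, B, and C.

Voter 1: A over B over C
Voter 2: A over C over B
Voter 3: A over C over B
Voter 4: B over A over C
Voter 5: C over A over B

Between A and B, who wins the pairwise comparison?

A

Ballots ranking A above B: 4.
Ballots ranking B above A: 1.
A wins the head-to-head, 4–1.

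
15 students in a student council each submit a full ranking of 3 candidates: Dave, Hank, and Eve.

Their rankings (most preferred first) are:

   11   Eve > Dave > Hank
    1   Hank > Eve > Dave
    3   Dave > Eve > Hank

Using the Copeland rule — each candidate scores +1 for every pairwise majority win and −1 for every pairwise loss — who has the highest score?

Pairwise results:
  Dave vs Hank: Dave wins 14–1.
  Dave vs Eve: Eve wins 12–3.
  Hank vs Eve: Eve wins 14–1.
Copeland scores (wins − losses):
  Dave: 1 − 1 = 0
  Hank: 0 − 2 = -2
  Eve: 2 − 0 = 2
Eve has the best Copeland score.

Eve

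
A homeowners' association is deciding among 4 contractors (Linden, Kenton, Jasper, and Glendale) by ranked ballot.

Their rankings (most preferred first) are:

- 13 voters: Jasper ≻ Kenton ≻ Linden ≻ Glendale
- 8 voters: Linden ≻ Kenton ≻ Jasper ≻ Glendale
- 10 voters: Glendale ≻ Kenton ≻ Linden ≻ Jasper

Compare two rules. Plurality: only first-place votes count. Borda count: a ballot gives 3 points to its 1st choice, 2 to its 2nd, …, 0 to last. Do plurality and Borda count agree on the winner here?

Plurality first-place counts: Linden 8, Kenton 0, Jasper 13, Glendale 10 → Jasper.
Borda totals: Linden 47, Kenton 62, Jasper 47, Glendale 30 → Kenton.
The two rules disagree: plurality picks Jasper, Borda picks Kenton.

No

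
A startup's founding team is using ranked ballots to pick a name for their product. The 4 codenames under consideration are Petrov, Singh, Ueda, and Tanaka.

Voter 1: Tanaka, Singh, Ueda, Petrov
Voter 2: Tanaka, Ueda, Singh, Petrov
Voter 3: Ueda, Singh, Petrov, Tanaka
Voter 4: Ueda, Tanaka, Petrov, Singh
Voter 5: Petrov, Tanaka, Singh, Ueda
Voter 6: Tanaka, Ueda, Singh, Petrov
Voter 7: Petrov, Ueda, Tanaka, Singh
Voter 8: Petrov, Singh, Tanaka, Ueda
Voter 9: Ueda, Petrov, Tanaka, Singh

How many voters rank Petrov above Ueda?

3

Ballots ranking Petrov above Ueda: 3.
Ballots ranking Ueda above Petrov: 6.
So 3 of 9 voters prefer Petrov to Ueda.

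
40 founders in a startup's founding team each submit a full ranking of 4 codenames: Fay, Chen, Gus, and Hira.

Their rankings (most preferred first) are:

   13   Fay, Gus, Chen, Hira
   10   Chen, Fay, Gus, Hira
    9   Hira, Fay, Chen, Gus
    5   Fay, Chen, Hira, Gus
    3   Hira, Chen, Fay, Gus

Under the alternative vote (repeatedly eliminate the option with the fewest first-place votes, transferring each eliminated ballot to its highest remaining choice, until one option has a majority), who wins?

Fay

Round 1: Fay 18, Hira 12, Chen 10, Gus 0. Gus has the fewest and is eliminated.
Round 2: Fay 18, Hira 12, Chen 10. Chen has the fewest and is eliminated.
Round 3: Fay 28, Hira 12. Fay has a majority.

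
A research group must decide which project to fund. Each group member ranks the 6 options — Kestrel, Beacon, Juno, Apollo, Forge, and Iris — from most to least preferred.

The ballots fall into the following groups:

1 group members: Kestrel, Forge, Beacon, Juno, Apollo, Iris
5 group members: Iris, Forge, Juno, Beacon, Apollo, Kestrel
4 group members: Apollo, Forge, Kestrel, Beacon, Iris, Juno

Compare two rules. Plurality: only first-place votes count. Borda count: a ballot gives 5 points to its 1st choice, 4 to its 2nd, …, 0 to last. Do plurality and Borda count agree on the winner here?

Plurality first-place counts: Kestrel 1, Beacon 0, Juno 0, Apollo 4, Forge 0, Iris 5 → Iris.
Borda totals: Kestrel 17, Beacon 21, Juno 17, Apollo 26, Forge 40, Iris 29 → Forge.
The two rules disagree: plurality picks Iris, Borda picks Forge.

No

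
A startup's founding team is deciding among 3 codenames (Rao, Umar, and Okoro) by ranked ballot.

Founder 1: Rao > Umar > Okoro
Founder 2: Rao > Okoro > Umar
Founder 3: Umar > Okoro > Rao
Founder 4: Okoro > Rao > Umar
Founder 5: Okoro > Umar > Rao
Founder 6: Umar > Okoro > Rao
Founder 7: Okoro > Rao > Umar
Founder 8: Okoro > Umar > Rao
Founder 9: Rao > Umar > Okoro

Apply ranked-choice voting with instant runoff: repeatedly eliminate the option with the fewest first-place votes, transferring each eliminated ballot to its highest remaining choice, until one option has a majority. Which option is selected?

Okoro

Round 1: Okoro 4, Rao 3, Umar 2. Umar has the fewest and is eliminated.
Round 2: Okoro 6, Rao 3. Okoro has a majority.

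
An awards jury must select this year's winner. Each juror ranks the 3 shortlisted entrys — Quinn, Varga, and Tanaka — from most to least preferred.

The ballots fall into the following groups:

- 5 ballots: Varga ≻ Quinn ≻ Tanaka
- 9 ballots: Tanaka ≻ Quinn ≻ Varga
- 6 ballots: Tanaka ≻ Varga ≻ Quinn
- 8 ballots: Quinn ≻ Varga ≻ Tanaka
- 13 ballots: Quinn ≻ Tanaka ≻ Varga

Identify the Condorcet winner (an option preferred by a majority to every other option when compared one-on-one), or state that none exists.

Quinn

Head-to-head results (41 voters total):
Quinn vs Varga: Quinn wins 30–11.
Quinn vs Tanaka: Quinn wins 26–15.
Varga vs Tanaka: Tanaka wins 28–13.
Quinn beats each rival — Varga (30–11), Tanaka (26–15) — so Quinn is the Condorcet winner.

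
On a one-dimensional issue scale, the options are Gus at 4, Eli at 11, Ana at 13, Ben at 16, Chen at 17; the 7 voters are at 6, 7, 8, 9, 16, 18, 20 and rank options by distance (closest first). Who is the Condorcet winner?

With single-peaked preferences on a line, the Condorcet winner is the candidate closest to the median voter.
The median voter (position 9) is closest to Eli at 11.
Check: Eli vs Chen — voters closer to Eli: 4 of 7.

Eli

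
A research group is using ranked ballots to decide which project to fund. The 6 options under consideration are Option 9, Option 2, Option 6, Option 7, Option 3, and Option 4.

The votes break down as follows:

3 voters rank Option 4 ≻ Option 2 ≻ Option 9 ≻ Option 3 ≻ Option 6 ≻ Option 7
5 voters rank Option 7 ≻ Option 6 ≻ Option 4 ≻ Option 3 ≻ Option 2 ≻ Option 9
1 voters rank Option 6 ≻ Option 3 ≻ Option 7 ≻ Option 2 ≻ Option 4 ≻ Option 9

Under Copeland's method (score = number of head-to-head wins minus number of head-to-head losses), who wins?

Option 7

Pairwise results:
  Option 9 vs Option 2: Option 2 wins 9–0.
  Option 9 vs Option 6: Option 6 wins 6–3.
  Option 9 vs Option 7: Option 7 wins 6–3.
  Option 9 vs Option 3: Option 3 wins 6–3.
  Option 9 vs Option 4: Option 4 wins 9–0.
  Option 2 vs Option 6: Option 6 wins 6–3.
  Option 2 vs Option 7: Option 7 wins 6–3.
  Option 2 vs Option 3: Option 3 wins 6–3.
  Option 2 vs Option 4: Option 4 wins 8–1.
  Option 6 vs Option 7: Option 7 wins 5–4.
  Option 6 vs Option 3: Option 6 wins 6–3.
  Option 6 vs Option 4: Option 6 wins 6–3.
  Option 7 vs Option 3: Option 7 wins 5–4.
  Option 7 vs Option 4: Option 7 wins 6–3.
  Option 3 vs Option 4: Option 4 wins 8–1.
Copeland scores (wins − losses):
  Option 9: 0 − 5 = -5
  Option 2: 1 − 4 = -3
  Option 6: 4 − 1 = 3
  Option 7: 5 − 0 = 5
  Option 3: 2 − 3 = -1
  Option 4: 3 − 2 = 1
Option 7 has the best Copeland score.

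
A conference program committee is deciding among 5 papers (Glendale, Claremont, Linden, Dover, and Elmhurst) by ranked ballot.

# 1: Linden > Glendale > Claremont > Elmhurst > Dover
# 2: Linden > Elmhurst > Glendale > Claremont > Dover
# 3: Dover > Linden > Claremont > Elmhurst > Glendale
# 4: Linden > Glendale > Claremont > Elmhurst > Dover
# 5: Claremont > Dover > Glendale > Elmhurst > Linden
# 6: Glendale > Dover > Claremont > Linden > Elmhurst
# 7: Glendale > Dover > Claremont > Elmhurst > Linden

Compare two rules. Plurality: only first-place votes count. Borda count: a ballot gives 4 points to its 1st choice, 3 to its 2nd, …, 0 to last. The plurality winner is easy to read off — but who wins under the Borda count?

Plurality first-place counts: Glendale 2, Claremont 1, Linden 3, Dover 1, Elmhurst 0 → Linden.
Borda totals: Glendale 18, Claremont 15, Linden 16, Dover 13, Elmhurst 8 → Glendale.

Glendale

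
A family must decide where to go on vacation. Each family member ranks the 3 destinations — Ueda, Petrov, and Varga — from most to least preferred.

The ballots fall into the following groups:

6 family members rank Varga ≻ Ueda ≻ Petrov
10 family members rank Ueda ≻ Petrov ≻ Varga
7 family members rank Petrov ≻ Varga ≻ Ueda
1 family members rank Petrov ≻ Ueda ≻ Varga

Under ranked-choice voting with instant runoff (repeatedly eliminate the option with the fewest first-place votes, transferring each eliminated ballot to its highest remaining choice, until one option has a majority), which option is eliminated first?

Round 1: Ueda 10, Petrov 8, Varga 6. Varga has the fewest and is eliminated.
Round 2: Ueda 16, Petrov 8. Ueda has a majority.

Varga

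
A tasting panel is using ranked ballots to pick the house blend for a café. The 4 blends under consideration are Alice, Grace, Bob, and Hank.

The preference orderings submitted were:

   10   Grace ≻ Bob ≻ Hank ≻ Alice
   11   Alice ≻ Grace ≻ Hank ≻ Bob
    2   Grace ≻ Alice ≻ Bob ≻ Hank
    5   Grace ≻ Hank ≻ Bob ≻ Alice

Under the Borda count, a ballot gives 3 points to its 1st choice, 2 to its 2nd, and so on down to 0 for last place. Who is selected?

Borda scores:
  Alice: 10·0 + 11·3 + 2·2 + 5·0 = 37
  Grace: 10·3 + 11·2 + 2·3 + 5·3 = 73
  Bob: 10·2 + 11·0 + 2·1 + 5·1 = 27
  Hank: 10·1 + 11·1 + 2·0 + 5·2 = 31
Grace has the highest total.

Grace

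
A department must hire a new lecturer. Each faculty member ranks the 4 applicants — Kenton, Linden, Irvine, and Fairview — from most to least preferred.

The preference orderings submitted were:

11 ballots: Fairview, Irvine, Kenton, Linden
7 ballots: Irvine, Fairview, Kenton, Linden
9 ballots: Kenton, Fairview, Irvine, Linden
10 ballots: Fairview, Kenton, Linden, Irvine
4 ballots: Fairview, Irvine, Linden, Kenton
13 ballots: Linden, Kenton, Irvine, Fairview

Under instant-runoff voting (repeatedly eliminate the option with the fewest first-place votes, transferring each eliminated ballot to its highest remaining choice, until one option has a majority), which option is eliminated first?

Round 1: Fairview 25, Linden 13, Kenton 9, Irvine 7. Irvine has the fewest and is eliminated.
Round 2: Fairview 32, Linden 13, Kenton 9. Fairview has a majority.

Irvine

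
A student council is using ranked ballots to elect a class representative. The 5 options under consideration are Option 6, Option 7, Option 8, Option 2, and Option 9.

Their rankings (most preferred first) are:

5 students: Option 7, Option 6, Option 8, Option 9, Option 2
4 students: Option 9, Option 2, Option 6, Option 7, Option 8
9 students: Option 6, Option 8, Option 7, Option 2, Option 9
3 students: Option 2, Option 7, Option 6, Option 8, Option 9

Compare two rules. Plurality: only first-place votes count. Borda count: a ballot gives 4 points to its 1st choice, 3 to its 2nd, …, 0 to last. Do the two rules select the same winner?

Plurality first-place counts: Option 6 9, Option 7 5, Option 8 0, Option 2 3, Option 9 4 → Option 6.
Borda totals: Option 6 65, Option 7 51, Option 8 40, Option 2 33, Option 9 21 → Option 6.
The two rules agree on Option 6.

Yes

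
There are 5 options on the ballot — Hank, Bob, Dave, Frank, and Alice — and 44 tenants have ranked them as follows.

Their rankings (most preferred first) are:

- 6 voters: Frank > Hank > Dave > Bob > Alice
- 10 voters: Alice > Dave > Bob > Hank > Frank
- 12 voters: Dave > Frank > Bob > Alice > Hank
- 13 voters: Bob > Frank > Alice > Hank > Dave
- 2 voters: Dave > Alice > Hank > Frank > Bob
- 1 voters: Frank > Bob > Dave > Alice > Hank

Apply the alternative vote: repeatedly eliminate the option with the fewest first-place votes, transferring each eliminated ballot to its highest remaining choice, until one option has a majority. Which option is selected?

Round 1: Dave 14, Bob 13, Alice 10, Frank 7, Hank 0. Hank has the fewest and is eliminated.
Round 2: Dave 14, Bob 13, Alice 10, Frank 7. Frank has the fewest and is eliminated.
Round 3: Dave 20, Bob 14, Alice 10. Alice has the fewest and is eliminated.
Round 4: Dave 30, Bob 14. Dave has a majority.

Dave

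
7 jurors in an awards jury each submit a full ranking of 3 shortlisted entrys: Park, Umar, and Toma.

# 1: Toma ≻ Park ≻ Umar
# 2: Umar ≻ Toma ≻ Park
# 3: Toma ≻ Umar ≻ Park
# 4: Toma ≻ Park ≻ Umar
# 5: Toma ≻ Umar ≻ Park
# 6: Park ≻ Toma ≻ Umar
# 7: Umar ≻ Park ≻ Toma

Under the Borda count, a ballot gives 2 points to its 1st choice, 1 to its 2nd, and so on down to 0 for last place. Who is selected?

Toma

Borda scores:
  Park: 1 + 0 + 0 + 1 + 0 + 2 + 1 = 5
  Umar: 0 + 2 + 1 + 0 + 1 + 0 + 2 = 6
  Toma: 2 + 1 + 2 + 2 + 2 + 1 + 0 = 10
Toma has the highest total.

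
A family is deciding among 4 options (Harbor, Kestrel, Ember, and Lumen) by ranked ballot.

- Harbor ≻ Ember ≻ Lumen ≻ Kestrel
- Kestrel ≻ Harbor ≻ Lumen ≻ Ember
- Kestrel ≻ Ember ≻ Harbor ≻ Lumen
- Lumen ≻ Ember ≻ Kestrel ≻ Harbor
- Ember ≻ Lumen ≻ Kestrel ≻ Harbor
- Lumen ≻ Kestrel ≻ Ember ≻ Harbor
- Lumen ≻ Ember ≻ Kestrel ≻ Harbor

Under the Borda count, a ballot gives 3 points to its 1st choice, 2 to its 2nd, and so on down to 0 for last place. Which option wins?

Borda scores:
  Harbor: 3 + 2 + 1 + 0 + 0 + 0 + 0 = 6
  Kestrel: 0 + 3 + 3 + 1 + 1 + 2 + 1 = 11
  Ember: 2 + 0 + 2 + 2 + 3 + 1 + 2 = 12
  Lumen: 1 + 1 + 0 + 3 + 2 + 3 + 3 = 13
Lumen has the highest total.

Lumen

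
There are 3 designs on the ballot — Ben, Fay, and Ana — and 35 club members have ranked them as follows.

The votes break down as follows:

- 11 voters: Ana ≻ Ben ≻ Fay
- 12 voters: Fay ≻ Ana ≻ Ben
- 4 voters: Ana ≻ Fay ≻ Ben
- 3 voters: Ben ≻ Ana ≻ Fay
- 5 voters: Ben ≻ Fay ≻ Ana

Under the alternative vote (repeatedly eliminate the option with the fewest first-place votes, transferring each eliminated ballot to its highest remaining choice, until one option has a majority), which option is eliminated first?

Ben

Round 1: Ana 15, Fay 12, Ben 8. Ben has the fewest and is eliminated.
Round 2: Ana 18, Fay 17. Ana has a majority.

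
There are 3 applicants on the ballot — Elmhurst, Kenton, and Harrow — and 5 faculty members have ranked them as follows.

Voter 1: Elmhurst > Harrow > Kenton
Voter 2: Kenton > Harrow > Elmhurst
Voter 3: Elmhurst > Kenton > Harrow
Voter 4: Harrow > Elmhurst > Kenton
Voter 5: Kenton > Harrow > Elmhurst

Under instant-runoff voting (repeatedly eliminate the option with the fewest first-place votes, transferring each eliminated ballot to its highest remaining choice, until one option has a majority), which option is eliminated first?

Round 1: Elmhurst 2, Kenton 2, Harrow 1. Harrow has the fewest and is eliminated.
Round 2: Elmhurst 3, Kenton 2. Elmhurst has a majority.

Harrow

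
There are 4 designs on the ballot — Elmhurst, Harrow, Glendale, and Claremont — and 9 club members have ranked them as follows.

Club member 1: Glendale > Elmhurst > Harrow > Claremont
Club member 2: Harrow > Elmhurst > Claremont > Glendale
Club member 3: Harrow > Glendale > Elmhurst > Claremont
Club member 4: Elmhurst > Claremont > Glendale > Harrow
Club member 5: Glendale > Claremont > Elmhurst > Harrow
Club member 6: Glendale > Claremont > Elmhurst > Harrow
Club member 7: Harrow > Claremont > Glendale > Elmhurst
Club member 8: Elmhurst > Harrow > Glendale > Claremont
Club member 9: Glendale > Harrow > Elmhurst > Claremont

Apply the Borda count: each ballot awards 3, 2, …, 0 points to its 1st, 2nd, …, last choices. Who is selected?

Borda scores:
  Elmhurst: 2 + 2 + 1 + 3 + 1 + 1 + 0 + 3 + 1 = 14
  Harrow: 1 + 3 + 3 + 0 + 0 + 0 + 3 + 2 + 2 = 14
  Glendale: 3 + 0 + 2 + 1 + 3 + 3 + 1 + 1 + 3 = 17
  Claremont: 0 + 1 + 0 + 2 + 2 + 2 + 2 + 0 + 0 = 9
Glendale has the highest total.

Glendale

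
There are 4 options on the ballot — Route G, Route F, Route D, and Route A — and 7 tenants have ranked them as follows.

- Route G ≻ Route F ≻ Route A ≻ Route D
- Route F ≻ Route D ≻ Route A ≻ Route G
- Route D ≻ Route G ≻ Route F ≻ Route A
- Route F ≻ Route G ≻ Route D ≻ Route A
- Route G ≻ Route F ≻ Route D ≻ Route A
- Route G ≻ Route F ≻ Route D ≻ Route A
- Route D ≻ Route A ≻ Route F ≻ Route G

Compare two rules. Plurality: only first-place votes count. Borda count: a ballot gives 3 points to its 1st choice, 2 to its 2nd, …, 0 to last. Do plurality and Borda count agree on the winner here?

No

Plurality first-place counts: Route G 3, Route F 2, Route D 2, Route A 0 → Route G.
Borda totals: Route G 13, Route F 14, Route D 11, Route A 4 → Route F.
The two rules disagree: plurality picks Route G, Borda picks Route F.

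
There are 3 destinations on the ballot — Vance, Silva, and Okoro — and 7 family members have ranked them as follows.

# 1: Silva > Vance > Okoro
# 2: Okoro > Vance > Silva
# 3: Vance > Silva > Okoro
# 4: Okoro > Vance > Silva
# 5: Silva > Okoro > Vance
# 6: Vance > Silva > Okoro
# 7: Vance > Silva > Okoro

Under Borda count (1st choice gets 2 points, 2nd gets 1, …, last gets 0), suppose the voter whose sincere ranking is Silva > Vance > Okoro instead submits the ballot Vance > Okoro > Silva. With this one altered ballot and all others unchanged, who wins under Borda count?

Borda totals with the altered ballot: Vance 10, Silva 5, Okoro 6.
The winner is unchanged: still Vance.

Vance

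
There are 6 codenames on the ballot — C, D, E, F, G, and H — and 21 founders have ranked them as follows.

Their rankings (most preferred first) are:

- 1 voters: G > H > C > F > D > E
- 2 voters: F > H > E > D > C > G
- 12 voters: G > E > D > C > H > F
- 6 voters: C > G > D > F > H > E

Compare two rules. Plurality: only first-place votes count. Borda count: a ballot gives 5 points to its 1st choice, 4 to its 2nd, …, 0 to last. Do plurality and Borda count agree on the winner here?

Yes

Plurality first-place counts: C 6, D 0, E 0, F 2, G 13, H 0 → G.
Borda totals: C 59, D 59, E 54, F 24, G 89, H 30 → G.
The two rules agree on G.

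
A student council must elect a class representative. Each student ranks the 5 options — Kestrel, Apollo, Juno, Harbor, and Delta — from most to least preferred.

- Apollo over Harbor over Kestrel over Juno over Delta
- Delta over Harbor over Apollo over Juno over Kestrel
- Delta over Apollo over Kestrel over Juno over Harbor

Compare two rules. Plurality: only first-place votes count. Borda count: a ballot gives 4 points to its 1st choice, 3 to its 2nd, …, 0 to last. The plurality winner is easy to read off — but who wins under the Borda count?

Plurality first-place counts: Kestrel 0, Apollo 1, Juno 0, Harbor 0, Delta 2 → Delta.
Borda totals: Kestrel 4, Apollo 9, Juno 3, Harbor 6, Delta 8 → Apollo.

Apollo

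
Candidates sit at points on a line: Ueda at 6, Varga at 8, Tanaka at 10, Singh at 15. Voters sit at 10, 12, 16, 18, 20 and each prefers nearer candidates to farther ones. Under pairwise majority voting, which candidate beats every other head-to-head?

Singh

With single-peaked preferences on a line, the Condorcet winner is the candidate closest to the median voter.
The median voter (position 16) is closest to Singh at 15.
Check: Singh vs Tanaka — voters closer to Singh: 3 of 5.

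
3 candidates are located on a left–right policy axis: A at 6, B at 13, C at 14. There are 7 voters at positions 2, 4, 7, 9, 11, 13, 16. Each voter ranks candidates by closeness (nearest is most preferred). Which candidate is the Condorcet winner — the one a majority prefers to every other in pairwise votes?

A

With single-peaked preferences on a line, the Condorcet winner is the candidate closest to the median voter.
The median voter (position 9) is closest to A at 6.
Check: A vs B — voters closer to A: 4 of 7.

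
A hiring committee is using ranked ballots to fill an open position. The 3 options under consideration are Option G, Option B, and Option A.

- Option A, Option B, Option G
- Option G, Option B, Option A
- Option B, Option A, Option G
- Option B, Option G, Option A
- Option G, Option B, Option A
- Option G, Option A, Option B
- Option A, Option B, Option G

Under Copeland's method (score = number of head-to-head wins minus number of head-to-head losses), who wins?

Option B

Pairwise results:
  Option G vs Option B: Option B wins 4–3.
  Option G vs Option A: Option G wins 4–3.
  Option B vs Option A: Option B wins 4–3.
Copeland scores (wins − losses):
  Option G: 1 − 1 = 0
  Option B: 2 − 0 = 2
  Option A: 0 − 2 = -2
Option B has the best Copeland score.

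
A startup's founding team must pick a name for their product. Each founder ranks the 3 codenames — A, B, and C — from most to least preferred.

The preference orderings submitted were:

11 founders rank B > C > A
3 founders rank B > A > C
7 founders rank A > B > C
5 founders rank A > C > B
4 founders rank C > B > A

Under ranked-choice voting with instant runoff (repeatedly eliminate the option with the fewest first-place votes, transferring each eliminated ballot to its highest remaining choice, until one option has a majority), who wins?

B

Round 1: B 14, A 12, C 4. C has the fewest and is eliminated.
Round 2: B 18, A 12. B has a majority.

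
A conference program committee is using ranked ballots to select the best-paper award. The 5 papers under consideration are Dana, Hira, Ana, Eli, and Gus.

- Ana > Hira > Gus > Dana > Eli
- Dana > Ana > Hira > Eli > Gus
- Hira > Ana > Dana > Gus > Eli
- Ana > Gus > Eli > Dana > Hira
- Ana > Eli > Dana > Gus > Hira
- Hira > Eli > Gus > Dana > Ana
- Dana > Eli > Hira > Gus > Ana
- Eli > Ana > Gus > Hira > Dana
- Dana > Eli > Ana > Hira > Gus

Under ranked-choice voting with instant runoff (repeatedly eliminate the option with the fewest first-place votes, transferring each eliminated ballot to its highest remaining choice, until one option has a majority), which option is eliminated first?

Gus

Round 1: Dana 3, Ana 3, Hira 2, Eli 1, Gus 0. Gus has the fewest and is eliminated.
Round 2: Dana 3, Ana 3, Hira 2, Eli 1. Eli has the fewest and is eliminated.
Round 3: Ana 4, Dana 3, Hira 2. Hira has the fewest and is eliminated.
Round 4: Ana 5, Dana 4. Ana has a majority.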